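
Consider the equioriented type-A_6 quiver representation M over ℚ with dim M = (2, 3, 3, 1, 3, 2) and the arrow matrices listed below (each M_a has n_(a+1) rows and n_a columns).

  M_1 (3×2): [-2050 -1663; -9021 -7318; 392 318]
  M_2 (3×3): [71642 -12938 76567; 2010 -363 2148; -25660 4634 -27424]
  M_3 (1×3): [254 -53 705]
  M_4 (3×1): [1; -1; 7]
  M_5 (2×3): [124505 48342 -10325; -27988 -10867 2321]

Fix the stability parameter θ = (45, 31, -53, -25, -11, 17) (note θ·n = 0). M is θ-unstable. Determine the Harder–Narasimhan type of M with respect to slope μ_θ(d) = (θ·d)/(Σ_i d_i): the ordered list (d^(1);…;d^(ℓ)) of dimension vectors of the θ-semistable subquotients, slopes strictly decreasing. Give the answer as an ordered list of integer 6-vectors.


Barcode: M ≅ I[1,2], I[1,6], I[2,3], I[3,3], I[5,5], I[5,6]. HN layers by μ_θ (5 steps, strictly decreasing):
  μ^(1)=38; μ^(2)=17; μ^(3)=-13/5; μ^(4)=-11; μ^(5)=-53

((1, 1, 0, 0, 0, 0); (0, 0, 0, 0, 0, 2); (1, 1, 1, 1, 1, 0); (0, 1, 1, 0, 2, 0); (0, 0, 1, 0, 0, 0))


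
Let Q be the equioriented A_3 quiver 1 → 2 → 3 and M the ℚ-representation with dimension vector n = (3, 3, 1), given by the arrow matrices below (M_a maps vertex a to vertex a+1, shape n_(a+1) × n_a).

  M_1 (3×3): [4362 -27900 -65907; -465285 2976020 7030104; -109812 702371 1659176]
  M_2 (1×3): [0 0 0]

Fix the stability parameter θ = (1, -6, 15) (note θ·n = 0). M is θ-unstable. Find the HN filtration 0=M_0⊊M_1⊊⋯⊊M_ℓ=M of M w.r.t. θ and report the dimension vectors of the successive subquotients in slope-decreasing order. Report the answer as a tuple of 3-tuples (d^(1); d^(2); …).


Interval decomposition of M: I[1,2]^3, I[3,3].
HN type (ℓ=2): μ^(1)=15; μ^(2)=-5/2

((0, 0, 1); (3, 3, 0))


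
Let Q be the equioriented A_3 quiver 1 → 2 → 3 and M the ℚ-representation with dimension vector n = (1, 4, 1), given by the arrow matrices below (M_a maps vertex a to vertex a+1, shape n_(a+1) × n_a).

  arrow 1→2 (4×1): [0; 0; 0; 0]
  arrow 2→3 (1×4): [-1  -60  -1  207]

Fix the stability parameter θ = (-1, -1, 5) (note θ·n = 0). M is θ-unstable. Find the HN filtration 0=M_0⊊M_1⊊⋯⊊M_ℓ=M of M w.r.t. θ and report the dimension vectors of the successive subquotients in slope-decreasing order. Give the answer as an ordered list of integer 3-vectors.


Interval decomposition of M: I[1,1], I[2,2]^3, I[2,3].
HN type (ℓ=2): μ^(1)=5; μ^(2)=-1

((0, 0, 1); (1, 4, 0))


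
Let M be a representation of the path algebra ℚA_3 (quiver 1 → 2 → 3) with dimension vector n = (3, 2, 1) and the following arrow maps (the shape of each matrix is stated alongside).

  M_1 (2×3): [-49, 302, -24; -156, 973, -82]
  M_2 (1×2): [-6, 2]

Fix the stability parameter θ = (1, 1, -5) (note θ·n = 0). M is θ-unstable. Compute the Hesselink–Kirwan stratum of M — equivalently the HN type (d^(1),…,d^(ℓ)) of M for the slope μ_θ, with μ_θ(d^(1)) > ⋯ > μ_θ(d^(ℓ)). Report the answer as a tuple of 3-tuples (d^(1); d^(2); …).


Via rank(M_{q-1}∘⋯∘M_p): M ≅ I[1,1], I[1,2], I[1,3].
μ_θ-semistable layers: μ^(1)=1; μ^(2)=-1

((2, 1, 0); (1, 1, 1))


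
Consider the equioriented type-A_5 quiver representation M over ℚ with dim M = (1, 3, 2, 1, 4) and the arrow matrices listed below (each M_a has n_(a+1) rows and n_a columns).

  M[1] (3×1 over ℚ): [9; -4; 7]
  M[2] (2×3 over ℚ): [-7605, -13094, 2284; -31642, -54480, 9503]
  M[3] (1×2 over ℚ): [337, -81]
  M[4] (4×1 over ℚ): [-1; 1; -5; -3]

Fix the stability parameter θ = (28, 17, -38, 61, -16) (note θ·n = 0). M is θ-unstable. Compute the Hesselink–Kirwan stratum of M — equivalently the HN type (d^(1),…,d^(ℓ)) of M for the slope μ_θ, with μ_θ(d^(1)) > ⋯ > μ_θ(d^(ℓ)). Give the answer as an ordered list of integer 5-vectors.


Barcode: M ≅ I[1,3], I[2,2], I[2,5], I[5,5]^3. HN layers by μ_θ (5 steps, strictly decreasing):
  μ^(1)=45/2; μ^(2)=17; μ^(3)=7/3; μ^(4)=-21/2; μ^(5)=-16

((0, 0, 0, 1, 1); (0, 1, 0, 0, 0); (1, 1, 1, 0, 0); (0, 1, 1, 0, 0); (0, 0, 0, 0, 3))


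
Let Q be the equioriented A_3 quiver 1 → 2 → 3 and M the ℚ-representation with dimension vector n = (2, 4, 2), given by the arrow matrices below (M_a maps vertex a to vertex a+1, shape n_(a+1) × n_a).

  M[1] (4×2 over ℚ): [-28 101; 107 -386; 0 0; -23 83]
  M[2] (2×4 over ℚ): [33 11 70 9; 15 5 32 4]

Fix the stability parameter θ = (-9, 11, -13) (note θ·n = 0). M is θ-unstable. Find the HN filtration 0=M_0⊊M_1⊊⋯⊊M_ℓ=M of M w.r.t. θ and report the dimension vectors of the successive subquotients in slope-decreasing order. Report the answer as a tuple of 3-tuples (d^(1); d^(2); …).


Via rank(M_{q-1}∘⋯∘M_p): M ≅ I[1,2], I[1,3], I[2,2], I[2,3].
μ_θ-semistable layers: μ^(1)=11; μ^(2)=-1; μ^(3)=-9

((0, 2, 0); (0, 2, 2); (2, 0, 0))


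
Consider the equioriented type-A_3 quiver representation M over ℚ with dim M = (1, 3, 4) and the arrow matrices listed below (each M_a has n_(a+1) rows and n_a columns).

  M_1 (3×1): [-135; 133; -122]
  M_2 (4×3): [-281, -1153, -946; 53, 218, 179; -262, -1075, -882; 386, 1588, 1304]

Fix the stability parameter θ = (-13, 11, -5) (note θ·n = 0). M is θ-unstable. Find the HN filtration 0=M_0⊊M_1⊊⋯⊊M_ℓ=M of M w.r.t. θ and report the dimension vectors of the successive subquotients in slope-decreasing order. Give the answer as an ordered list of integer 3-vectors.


Via rank(M_{q-1}∘⋯∘M_p): M ≅ I[1,3], I[2,3]^2, I[3,3].
μ_θ-semistable layers: μ^(1)=3; μ^(2)=-5; μ^(3)=-13

((0, 3, 3); (0, 0, 1); (1, 0, 0))


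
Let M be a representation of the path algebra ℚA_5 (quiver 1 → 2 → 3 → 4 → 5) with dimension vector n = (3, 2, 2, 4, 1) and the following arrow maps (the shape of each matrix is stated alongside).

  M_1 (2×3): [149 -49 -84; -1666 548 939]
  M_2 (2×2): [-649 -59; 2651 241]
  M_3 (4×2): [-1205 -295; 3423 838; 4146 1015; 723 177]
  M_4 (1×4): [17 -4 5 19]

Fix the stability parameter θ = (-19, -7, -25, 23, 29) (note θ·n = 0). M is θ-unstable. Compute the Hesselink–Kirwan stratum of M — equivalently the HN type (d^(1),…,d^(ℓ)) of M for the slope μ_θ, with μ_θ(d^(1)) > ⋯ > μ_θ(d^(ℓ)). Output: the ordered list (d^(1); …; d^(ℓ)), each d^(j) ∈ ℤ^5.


Via rank(M_{q-1}∘⋯∘M_p): M ≅ I[1,1], I[1,2], I[1,5], I[3,4], I[4,4]^2.
μ_θ-semistable layers: μ^(1)=29; μ^(2)=23; μ^(3)=-7; μ^(4)=-16; μ^(5)=-19; μ^(6)=-25

((0, 0, 0, 0, 1); (0, 0, 0, 4, 0); (0, 1, 0, 0, 0); (0, 1, 1, 0, 0); (3, 0, 0, 0, 0); (0, 0, 1, 0, 0))


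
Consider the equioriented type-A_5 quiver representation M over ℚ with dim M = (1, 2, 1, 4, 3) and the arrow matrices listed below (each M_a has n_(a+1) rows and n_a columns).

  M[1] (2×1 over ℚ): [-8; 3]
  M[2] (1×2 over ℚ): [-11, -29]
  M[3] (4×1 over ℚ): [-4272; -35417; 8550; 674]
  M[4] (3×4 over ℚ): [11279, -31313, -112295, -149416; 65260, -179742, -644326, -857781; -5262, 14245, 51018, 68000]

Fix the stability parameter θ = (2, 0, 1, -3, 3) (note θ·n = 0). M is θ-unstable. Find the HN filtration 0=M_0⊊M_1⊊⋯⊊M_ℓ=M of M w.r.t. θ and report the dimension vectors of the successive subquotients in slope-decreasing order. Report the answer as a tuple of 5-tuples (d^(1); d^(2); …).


Via rank(M_{q-1}∘⋯∘M_p): M ≅ I[1,5], I[2,2], I[4,4], I[4,5]^2.
μ_θ-semistable layers: μ^(1)=3; μ^(2)=0; μ^(3)=-3

((0, 0, 0, 0, 3); (1, 2, 1, 1, 0); (0, 0, 0, 3, 0))


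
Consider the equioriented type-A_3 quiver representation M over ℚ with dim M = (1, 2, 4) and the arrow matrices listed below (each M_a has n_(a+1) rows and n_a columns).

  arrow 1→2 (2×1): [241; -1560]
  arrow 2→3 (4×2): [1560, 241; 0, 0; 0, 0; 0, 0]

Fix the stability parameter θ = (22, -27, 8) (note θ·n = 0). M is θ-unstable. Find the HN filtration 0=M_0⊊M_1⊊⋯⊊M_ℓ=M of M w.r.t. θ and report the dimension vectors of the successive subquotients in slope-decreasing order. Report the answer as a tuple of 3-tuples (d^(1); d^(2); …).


Barcode: M ≅ I[1,2], I[2,3], I[3,3]^3. HN layers by μ_θ (3 steps, strictly decreasing):
  μ^(1)=8; μ^(2)=-5/2; μ^(3)=-27

((0, 0, 4); (1, 1, 0); (0, 1, 0))


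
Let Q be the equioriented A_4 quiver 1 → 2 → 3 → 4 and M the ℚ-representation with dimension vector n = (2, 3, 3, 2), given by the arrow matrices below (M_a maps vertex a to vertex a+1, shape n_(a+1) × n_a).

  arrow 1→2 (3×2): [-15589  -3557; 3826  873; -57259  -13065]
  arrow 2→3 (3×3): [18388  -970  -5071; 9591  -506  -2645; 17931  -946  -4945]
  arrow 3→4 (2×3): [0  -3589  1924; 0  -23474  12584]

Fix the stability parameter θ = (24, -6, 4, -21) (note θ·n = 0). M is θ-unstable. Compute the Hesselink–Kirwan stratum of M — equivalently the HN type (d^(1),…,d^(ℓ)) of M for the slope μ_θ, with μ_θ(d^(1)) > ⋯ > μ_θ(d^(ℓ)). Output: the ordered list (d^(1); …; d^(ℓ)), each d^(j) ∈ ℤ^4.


Barcode: M ≅ I[1,2], I[1,3], I[2,4], I[3,3], I[4,4]. HN layers by μ_θ (5 steps, strictly decreasing):
  μ^(1)=9; μ^(2)=22/3; μ^(3)=4; μ^(4)=-23/3; μ^(5)=-21

((1, 1, 0, 0); (1, 1, 1, 0); (0, 0, 1, 0); (0, 1, 1, 1); (0, 0, 0, 1))


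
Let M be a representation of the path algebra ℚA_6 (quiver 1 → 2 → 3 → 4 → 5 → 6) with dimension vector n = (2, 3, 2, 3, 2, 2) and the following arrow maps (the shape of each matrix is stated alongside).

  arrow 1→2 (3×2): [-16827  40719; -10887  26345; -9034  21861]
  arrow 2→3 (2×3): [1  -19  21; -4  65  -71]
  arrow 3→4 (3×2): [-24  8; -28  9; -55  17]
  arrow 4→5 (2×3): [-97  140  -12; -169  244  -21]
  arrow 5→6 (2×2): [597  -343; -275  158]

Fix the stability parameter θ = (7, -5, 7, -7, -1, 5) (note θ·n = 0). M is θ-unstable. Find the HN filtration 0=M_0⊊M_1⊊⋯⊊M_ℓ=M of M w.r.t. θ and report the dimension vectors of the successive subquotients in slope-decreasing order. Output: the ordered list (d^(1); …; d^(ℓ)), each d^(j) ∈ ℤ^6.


Interval decomposition of M: I[1,6]^2, I[2,2], I[4,4].
HN type (ℓ=4): μ^(1)=5; μ^(2)=1/5; μ^(3)=-5; μ^(4)=-7

((0, 0, 0, 0, 0, 2); (2, 2, 2, 2, 2, 0); (0, 1, 0, 0, 0, 0); (0, 0, 0, 1, 0, 0))


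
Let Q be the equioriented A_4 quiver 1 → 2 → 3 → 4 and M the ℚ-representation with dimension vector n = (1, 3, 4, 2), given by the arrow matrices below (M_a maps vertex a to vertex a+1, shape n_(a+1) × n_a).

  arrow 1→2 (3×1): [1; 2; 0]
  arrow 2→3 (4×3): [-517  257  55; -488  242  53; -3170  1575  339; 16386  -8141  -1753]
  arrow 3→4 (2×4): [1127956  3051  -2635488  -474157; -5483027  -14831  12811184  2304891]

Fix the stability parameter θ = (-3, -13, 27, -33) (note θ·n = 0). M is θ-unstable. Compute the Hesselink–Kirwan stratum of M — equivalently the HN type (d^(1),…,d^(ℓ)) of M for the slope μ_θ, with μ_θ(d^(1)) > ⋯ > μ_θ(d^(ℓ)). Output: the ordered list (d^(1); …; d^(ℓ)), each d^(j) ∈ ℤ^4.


Via rank(M_{q-1}∘⋯∘M_p): M ≅ I[1,4], I[2,3], I[2,4], I[3,3].
μ_θ-semistable layers: μ^(1)=27; μ^(2)=-3; μ^(3)=-8; μ^(4)=-13

((0, 0, 2, 0); (0, 0, 2, 2); (1, 1, 0, 0); (0, 2, 0, 0))


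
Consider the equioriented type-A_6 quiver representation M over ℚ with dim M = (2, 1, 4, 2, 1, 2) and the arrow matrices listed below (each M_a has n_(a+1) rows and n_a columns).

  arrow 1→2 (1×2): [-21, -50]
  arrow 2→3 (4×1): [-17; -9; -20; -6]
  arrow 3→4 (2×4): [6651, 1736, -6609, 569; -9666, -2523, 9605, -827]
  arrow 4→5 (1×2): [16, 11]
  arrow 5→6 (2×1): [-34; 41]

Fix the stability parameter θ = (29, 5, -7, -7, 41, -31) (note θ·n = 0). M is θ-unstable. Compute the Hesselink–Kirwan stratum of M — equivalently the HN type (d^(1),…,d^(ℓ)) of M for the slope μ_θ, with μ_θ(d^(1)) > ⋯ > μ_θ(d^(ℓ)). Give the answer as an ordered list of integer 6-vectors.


Interval decomposition of M: I[1,1], I[1,6], I[3,3]^2, I[3,4], I[6,6].
HN type (ℓ=4): μ^(1)=29; μ^(2)=5; μ^(3)=-7; μ^(4)=-31

((1, 0, 0, 0, 0, 0); (1, 1, 1, 1, 1, 1); (0, 0, 3, 1, 0, 0); (0, 0, 0, 0, 0, 1))


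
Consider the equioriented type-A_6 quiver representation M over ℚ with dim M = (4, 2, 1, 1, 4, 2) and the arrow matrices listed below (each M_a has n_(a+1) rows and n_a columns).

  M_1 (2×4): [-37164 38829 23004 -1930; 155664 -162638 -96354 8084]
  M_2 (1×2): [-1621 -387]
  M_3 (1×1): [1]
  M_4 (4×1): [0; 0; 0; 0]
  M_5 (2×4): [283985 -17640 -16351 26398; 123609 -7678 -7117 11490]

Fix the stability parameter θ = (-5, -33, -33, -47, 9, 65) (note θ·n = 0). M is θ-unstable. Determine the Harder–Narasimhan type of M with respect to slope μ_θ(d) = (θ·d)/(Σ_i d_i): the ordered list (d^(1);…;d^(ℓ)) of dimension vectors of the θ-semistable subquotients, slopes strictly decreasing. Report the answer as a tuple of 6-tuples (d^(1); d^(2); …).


Interval decomposition of M: I[1,1]^2, I[1,2], I[1,4], I[5,5]^2, I[5,6]^2.
HN type (ℓ=5): μ^(1)=65; μ^(2)=9; μ^(3)=-5; μ^(4)=-19; μ^(5)=-59/2

((0, 0, 0, 0, 0, 2); (0, 0, 0, 0, 4, 0); (2, 0, 0, 0, 0, 0); (1, 1, 0, 0, 0, 0); (1, 1, 1, 1, 0, 0))


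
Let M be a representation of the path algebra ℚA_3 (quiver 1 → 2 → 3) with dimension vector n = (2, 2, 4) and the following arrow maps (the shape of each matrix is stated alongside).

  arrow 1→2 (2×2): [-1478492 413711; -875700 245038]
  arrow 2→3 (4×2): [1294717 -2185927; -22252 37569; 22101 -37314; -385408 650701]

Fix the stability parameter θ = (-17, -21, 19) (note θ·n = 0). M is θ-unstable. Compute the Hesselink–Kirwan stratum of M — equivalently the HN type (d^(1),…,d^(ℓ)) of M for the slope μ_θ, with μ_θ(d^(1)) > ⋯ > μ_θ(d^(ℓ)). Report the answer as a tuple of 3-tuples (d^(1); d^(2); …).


Barcode: M ≅ I[1,3]^2, I[3,3]^2. HN layers by μ_θ (2 steps, strictly decreasing):
  μ^(1)=19; μ^(2)=-19

((0, 0, 4); (2, 2, 0))


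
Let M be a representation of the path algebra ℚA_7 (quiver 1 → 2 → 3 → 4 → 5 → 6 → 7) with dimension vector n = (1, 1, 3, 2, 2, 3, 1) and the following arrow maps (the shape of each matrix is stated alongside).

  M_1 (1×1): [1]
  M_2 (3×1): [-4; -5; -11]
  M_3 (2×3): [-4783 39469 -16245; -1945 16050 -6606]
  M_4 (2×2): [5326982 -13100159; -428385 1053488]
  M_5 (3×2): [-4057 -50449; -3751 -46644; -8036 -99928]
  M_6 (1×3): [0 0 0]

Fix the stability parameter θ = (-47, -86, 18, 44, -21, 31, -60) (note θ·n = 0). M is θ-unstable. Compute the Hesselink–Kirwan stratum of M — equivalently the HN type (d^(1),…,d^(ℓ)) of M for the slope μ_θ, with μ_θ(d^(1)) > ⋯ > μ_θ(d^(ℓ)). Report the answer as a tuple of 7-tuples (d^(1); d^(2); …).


Interval decomposition of M: I[1,6], I[3,3], I[3,6], I[6,6], I[7,7].
HN type (ℓ=5): μ^(1)=31; μ^(2)=18; μ^(3)=41/3; μ^(4)=-60; μ^(5)=-133/2

((0, 0, 0, 0, 0, 3, 0); (0, 0, 1, 0, 0, 0, 0); (0, 0, 2, 2, 2, 0, 0); (0, 0, 0, 0, 0, 0, 1); (1, 1, 0, 0, 0, 0, 0))


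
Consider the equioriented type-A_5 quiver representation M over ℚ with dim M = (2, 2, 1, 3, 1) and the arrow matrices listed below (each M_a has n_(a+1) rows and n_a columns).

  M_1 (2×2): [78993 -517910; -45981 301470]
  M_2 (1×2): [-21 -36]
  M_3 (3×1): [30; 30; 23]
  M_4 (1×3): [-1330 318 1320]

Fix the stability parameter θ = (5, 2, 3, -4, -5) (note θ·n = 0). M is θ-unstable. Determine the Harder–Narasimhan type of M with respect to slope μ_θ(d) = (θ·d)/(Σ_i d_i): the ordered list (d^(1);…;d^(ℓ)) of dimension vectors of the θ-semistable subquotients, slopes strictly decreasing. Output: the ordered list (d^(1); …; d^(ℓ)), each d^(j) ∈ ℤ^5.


Via rank(M_{q-1}∘⋯∘M_p): M ≅ I[1,1], I[1,4], I[2,2], I[4,4], I[4,5].
μ_θ-semistable layers: μ^(1)=5; μ^(2)=2; μ^(3)=3/2; μ^(4)=-4; μ^(5)=-9/2

((1, 0, 0, 0, 0); (0, 1, 0, 0, 0); (1, 1, 1, 1, 0); (0, 0, 0, 1, 0); (0, 0, 0, 1, 1))


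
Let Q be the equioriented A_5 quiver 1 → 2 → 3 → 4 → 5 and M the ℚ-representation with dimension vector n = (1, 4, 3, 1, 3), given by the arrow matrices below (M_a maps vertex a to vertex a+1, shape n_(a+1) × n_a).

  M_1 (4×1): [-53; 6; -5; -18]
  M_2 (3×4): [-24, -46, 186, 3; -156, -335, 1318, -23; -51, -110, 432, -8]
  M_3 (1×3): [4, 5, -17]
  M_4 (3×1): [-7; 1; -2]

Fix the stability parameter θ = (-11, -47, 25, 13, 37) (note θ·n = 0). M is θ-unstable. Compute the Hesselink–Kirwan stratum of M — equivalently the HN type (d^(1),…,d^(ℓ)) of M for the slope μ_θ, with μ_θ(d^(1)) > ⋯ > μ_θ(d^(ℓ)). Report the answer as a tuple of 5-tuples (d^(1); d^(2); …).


Interval decomposition of M: I[1,5], I[2,2], I[2,3]^2, I[5,5]^2.
HN type (ℓ=5): μ^(1)=37; μ^(2)=25; μ^(3)=19; μ^(4)=-29; μ^(5)=-47

((0, 0, 0, 0, 3); (0, 0, 2, 0, 0); (0, 0, 1, 1, 0); (1, 1, 0, 0, 0); (0, 3, 0, 0, 0))


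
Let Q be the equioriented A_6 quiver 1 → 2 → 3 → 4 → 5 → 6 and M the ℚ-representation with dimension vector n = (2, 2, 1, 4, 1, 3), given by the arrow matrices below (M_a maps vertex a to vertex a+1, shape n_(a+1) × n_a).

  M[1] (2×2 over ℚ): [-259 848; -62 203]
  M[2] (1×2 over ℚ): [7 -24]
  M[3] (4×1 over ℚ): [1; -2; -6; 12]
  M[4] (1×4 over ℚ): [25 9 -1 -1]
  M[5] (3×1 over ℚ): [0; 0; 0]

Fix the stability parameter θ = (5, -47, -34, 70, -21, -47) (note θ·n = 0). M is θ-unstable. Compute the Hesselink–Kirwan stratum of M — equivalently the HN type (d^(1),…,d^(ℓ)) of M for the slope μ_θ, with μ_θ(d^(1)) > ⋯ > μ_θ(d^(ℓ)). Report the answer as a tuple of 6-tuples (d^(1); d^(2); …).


Via rank(M_{q-1}∘⋯∘M_p): M ≅ I[1,2], I[1,5], I[4,4]^3, I[6,6]^3.
μ_θ-semistable layers: μ^(1)=70; μ^(2)=49/2; μ^(3)=-21; μ^(4)=-76/3; μ^(5)=-47

((0, 0, 0, 3, 0, 0); (0, 0, 0, 1, 1, 0); (1, 1, 0, 0, 0, 0); (1, 1, 1, 0, 0, 0); (0, 0, 0, 0, 0, 3))


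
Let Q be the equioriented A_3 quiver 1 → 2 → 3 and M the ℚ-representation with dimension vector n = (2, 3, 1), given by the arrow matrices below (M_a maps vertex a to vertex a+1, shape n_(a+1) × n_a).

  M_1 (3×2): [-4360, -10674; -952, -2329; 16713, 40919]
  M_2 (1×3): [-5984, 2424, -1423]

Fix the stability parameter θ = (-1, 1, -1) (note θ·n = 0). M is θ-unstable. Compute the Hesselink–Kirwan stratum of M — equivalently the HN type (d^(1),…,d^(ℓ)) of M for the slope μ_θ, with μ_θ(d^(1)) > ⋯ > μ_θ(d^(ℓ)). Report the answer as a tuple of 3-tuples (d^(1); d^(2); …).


Interval decomposition of M: I[1,2], I[1,3], I[2,2].
HN type (ℓ=3): μ^(1)=1; μ^(2)=0; μ^(3)=-1

((0, 2, 0); (0, 1, 1); (2, 0, 0))


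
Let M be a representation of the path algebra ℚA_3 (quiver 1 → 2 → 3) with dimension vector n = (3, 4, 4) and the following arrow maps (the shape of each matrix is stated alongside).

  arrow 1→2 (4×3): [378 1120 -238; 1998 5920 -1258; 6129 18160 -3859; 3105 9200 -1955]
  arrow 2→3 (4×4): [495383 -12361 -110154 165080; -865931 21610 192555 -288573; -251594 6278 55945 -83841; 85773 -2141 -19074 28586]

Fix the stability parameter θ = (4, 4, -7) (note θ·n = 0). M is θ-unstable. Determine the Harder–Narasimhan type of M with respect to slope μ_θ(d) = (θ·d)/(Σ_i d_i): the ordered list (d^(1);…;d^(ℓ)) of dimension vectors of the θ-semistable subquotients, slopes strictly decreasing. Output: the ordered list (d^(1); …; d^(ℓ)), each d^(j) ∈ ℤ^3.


Barcode: M ≅ I[1,1]^2, I[1,3], I[2,3]^3. HN layers by μ_θ (3 steps, strictly decreasing):
  μ^(1)=4; μ^(2)=1/3; μ^(3)=-3/2

((2, 0, 0); (1, 1, 1); (0, 3, 3))


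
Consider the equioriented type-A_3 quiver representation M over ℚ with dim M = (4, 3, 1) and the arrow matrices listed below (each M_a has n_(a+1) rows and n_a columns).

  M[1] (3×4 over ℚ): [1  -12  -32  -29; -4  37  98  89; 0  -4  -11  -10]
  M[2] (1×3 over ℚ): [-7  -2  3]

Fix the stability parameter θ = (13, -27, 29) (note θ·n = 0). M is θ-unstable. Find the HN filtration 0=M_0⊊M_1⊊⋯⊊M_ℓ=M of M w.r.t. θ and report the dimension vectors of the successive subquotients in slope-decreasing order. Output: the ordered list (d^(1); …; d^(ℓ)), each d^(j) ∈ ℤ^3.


Interval decomposition of M: I[1,1], I[1,2]^2, I[1,3].
HN type (ℓ=3): μ^(1)=29; μ^(2)=13; μ^(3)=-7

((0, 0, 1); (1, 0, 0); (3, 3, 0))


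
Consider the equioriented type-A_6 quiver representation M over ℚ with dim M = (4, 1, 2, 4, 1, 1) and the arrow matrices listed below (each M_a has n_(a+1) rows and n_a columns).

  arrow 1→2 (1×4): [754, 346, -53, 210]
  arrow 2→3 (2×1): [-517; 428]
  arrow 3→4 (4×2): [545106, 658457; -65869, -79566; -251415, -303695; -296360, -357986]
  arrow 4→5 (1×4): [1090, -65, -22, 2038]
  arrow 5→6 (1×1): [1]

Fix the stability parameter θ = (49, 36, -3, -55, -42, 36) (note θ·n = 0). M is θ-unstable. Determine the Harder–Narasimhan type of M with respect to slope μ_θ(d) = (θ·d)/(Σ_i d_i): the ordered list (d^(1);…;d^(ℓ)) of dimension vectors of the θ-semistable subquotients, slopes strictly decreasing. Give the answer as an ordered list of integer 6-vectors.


Barcode: M ≅ I[1,1]^3, I[1,6], I[3,4], I[4,4]^2. HN layers by μ_θ (5 steps, strictly decreasing):
  μ^(1)=49; μ^(2)=36; μ^(3)=-3; μ^(4)=-29; μ^(5)=-55

((3, 0, 0, 0, 0, 0); (0, 0, 0, 0, 0, 1); (1, 1, 1, 1, 1, 0); (0, 0, 1, 1, 0, 0); (0, 0, 0, 2, 0, 0))


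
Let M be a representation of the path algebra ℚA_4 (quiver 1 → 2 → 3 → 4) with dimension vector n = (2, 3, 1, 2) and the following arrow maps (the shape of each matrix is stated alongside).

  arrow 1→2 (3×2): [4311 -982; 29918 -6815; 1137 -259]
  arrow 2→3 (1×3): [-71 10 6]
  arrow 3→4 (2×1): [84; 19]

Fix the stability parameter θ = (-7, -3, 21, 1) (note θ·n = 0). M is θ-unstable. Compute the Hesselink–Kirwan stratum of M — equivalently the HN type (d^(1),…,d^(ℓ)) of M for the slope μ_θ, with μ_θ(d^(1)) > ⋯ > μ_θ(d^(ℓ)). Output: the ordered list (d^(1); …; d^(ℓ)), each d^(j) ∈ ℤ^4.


Via rank(M_{q-1}∘⋯∘M_p): M ≅ I[1,2], I[1,4], I[2,2], I[4,4].
μ_θ-semistable layers: μ^(1)=11; μ^(2)=1; μ^(3)=-3; μ^(4)=-7

((0, 0, 1, 1); (0, 0, 0, 1); (0, 3, 0, 0); (2, 0, 0, 0))


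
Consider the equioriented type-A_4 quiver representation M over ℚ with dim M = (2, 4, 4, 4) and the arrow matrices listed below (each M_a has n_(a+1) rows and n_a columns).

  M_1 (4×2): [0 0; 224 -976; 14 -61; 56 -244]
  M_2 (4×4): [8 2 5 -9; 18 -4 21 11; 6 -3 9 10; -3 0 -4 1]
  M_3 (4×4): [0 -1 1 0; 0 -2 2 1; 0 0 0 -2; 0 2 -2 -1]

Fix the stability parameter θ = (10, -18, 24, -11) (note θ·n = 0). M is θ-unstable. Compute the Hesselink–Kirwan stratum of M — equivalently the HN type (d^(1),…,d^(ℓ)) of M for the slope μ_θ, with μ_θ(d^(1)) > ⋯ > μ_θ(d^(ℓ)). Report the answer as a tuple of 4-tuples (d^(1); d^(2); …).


Via rank(M_{q-1}∘⋯∘M_p): M ≅ I[1,1], I[1,3], I[2,3], I[2,4]^2, I[4,4]^2.
μ_θ-semistable layers: μ^(1)=24; μ^(2)=10; μ^(3)=13/2; μ^(4)=-4; μ^(5)=-11; μ^(6)=-18

((0, 0, 2, 0); (1, 0, 0, 0); (0, 0, 2, 2); (1, 1, 0, 0); (0, 0, 0, 2); (0, 3, 0, 0))


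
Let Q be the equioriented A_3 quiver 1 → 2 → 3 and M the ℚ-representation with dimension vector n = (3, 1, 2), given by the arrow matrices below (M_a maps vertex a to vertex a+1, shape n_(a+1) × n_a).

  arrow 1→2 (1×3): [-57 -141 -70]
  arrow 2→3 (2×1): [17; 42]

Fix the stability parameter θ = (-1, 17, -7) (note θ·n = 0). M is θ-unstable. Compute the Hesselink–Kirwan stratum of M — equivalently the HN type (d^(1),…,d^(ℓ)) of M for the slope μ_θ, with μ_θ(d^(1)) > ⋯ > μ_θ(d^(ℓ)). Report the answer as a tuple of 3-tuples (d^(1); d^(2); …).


Barcode: M ≅ I[1,1]^2, I[1,3], I[3,3]. HN layers by μ_θ (3 steps, strictly decreasing):
  μ^(1)=5; μ^(2)=-1; μ^(3)=-7

((0, 1, 1); (3, 0, 0); (0, 0, 1))


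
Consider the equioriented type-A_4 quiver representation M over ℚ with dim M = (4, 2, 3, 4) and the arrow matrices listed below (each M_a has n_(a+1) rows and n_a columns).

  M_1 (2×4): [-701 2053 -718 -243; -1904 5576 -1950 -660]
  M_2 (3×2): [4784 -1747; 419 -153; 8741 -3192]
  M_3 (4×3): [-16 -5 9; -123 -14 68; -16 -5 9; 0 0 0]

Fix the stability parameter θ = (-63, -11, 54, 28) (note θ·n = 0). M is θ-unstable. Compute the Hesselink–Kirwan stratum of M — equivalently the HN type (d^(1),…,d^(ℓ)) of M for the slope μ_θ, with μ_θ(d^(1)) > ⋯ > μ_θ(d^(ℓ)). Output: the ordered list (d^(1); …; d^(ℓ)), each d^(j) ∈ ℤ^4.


Via rank(M_{q-1}∘⋯∘M_p): M ≅ I[1,1]^2, I[1,3], I[1,4], I[3,4], I[4,4]^2.
μ_θ-semistable layers: μ^(1)=54; μ^(2)=41; μ^(3)=28; μ^(4)=-11; μ^(5)=-63

((0, 0, 1, 0); (0, 0, 2, 2); (0, 0, 0, 2); (0, 2, 0, 0); (4, 0, 0, 0))


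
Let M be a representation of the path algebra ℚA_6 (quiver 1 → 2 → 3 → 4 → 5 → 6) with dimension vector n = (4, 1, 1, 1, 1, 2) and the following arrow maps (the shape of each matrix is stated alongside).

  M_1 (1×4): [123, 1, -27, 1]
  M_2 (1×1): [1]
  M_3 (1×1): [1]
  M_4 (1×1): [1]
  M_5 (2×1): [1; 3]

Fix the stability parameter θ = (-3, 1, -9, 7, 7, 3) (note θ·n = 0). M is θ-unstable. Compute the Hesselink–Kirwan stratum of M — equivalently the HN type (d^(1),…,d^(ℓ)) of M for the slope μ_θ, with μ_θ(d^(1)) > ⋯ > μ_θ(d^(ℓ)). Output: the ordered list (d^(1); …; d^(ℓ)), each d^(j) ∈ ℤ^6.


Interval decomposition of M: I[1,1]^3, I[1,6], I[6,6].
HN type (ℓ=4): μ^(1)=17/3; μ^(2)=3; μ^(3)=-3; μ^(4)=-11/3

((0, 0, 0, 1, 1, 1); (0, 0, 0, 0, 0, 1); (3, 0, 0, 0, 0, 0); (1, 1, 1, 0, 0, 0))


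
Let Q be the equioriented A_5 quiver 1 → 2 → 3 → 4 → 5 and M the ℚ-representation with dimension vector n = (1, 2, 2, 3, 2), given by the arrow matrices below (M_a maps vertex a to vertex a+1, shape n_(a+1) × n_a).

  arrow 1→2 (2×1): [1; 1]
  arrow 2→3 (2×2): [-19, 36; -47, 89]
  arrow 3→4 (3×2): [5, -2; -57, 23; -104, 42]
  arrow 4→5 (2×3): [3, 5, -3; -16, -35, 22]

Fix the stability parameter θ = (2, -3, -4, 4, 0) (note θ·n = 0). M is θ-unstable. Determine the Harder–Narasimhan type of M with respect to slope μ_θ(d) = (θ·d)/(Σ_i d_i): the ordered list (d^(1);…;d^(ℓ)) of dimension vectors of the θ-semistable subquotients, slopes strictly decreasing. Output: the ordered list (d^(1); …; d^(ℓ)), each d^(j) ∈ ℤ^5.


Barcode: M ≅ I[1,5], I[2,5], I[4,4]. HN layers by μ_θ (4 steps, strictly decreasing):
  μ^(1)=4; μ^(2)=2; μ^(3)=-5/3; μ^(4)=-7/2

((0, 0, 0, 1, 0); (0, 0, 0, 2, 2); (1, 1, 1, 0, 0); (0, 1, 1, 0, 0))


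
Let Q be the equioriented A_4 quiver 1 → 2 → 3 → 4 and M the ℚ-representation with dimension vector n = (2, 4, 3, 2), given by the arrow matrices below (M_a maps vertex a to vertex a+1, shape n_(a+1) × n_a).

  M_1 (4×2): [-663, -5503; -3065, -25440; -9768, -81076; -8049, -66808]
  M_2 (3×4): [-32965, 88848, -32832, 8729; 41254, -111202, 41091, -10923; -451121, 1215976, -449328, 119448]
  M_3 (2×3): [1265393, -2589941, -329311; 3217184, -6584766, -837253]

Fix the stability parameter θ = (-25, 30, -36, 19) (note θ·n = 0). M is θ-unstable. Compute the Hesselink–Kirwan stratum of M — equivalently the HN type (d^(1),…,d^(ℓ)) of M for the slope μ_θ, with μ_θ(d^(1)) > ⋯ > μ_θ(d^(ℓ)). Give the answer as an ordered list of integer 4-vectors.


Via rank(M_{q-1}∘⋯∘M_p): M ≅ I[1,4]^2, I[2,2], I[2,3].
μ_θ-semistable layers: μ^(1)=30; μ^(2)=19; μ^(3)=-3; μ^(4)=-25

((0, 1, 0, 0); (0, 0, 0, 2); (0, 3, 3, 0); (2, 0, 0, 0))


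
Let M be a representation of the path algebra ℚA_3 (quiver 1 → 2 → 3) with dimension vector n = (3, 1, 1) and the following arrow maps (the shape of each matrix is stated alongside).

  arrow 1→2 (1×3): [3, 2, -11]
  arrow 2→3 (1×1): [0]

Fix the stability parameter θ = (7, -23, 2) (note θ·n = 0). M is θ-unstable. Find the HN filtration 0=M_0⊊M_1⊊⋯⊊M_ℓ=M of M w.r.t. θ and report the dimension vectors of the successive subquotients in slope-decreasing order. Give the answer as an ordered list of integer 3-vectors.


Via rank(M_{q-1}∘⋯∘M_p): M ≅ I[1,1]^2, I[1,2], I[3,3].
μ_θ-semistable layers: μ^(1)=7; μ^(2)=2; μ^(3)=-8

((2, 0, 0); (0, 0, 1); (1, 1, 0))


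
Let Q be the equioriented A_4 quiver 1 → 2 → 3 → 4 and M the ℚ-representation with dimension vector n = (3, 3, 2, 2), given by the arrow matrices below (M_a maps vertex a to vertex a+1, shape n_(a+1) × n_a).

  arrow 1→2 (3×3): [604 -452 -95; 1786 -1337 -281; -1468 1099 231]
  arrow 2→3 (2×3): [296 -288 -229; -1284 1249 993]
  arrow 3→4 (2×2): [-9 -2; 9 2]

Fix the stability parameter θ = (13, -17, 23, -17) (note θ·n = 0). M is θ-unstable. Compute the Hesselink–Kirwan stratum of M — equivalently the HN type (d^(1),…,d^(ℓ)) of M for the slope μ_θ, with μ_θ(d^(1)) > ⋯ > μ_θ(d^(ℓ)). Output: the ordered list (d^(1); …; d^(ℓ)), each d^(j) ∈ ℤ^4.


Interval decomposition of M: I[1,2], I[1,3], I[1,4], I[4,4].
HN type (ℓ=4): μ^(1)=23; μ^(2)=3; μ^(3)=-2; μ^(4)=-17

((0, 0, 1, 0); (0, 0, 1, 1); (3, 3, 0, 0); (0, 0, 0, 1))


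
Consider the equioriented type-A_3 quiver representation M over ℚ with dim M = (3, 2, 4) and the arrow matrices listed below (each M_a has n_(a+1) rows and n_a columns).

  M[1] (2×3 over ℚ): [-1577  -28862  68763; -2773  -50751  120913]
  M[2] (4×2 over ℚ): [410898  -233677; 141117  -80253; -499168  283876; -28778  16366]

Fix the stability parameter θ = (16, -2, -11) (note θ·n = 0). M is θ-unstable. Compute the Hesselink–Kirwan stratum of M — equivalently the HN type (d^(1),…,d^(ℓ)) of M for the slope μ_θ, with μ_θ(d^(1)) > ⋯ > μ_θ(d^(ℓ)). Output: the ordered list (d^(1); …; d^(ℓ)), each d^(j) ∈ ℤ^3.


Via rank(M_{q-1}∘⋯∘M_p): M ≅ I[1,1], I[1,3]^2, I[3,3]^2.
μ_θ-semistable layers: μ^(1)=16; μ^(2)=1; μ^(3)=-11

((1, 0, 0); (2, 2, 2); (0, 0, 2))


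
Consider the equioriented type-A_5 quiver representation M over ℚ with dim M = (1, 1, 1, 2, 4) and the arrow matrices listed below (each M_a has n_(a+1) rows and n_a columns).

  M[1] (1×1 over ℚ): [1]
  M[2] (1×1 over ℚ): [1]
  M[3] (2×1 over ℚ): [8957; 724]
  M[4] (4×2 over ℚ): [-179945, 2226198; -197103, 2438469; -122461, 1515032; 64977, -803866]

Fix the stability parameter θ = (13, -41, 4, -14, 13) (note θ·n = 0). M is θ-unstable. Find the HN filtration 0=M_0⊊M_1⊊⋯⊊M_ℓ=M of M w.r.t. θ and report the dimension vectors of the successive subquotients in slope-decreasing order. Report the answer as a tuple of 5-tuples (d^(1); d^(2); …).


Via rank(M_{q-1}∘⋯∘M_p): M ≅ I[1,5], I[4,5], I[5,5]^2.
μ_θ-semistable layers: μ^(1)=13; μ^(2)=-5; μ^(3)=-14

((0, 0, 0, 0, 4); (0, 0, 1, 1, 0); (1, 1, 0, 1, 0))


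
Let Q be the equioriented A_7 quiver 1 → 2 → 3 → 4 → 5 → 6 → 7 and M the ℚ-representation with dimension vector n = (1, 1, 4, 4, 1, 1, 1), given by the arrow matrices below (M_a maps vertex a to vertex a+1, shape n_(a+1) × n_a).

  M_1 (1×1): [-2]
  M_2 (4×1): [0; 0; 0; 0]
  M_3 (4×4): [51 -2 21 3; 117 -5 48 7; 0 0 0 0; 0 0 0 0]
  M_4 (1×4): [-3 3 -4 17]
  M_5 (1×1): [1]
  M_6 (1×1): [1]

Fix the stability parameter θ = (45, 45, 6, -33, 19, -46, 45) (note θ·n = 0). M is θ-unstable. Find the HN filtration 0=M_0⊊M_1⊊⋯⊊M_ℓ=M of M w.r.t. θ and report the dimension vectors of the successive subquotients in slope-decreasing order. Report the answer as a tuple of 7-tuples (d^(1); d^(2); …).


Via rank(M_{q-1}∘⋯∘M_p): M ≅ I[1,2], I[3,3]^2, I[3,4], I[3,7], I[4,4]^2.
μ_θ-semistable layers: μ^(1)=45; μ^(2)=6; μ^(3)=-27/2; μ^(4)=-33

((1, 1, 0, 0, 0, 0, 1); (0, 0, 2, 0, 0, 0, 0); (0, 0, 2, 2, 1, 1, 0); (0, 0, 0, 2, 0, 0, 0))


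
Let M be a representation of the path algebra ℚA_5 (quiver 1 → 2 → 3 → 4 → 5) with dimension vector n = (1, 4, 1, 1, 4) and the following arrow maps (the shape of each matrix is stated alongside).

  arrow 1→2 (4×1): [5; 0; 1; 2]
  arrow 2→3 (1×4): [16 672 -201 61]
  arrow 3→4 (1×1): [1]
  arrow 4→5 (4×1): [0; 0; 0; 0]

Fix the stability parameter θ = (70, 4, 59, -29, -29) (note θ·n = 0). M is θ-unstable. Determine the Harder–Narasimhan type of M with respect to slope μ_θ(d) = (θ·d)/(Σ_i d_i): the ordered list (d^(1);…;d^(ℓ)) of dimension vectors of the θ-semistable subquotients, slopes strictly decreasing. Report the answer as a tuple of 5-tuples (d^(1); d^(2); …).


Interval decomposition of M: I[1,4], I[2,2]^3, I[5,5]^4.
HN type (ℓ=3): μ^(1)=26; μ^(2)=4; μ^(3)=-29

((1, 1, 1, 1, 0); (0, 3, 0, 0, 0); (0, 0, 0, 0, 4))


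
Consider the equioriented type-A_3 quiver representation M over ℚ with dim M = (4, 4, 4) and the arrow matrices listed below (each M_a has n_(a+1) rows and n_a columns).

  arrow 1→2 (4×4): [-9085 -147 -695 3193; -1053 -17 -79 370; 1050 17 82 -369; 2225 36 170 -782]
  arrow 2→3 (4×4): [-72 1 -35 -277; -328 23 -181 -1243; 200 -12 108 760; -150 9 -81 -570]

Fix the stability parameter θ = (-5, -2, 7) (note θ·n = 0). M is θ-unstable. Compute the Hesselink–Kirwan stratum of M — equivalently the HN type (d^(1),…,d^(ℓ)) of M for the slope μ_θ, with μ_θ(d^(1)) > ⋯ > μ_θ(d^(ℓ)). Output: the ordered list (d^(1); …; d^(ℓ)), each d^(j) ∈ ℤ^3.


Via rank(M_{q-1}∘⋯∘M_p): M ≅ I[1,2]^2, I[1,3]^2, I[3,3]^2.
μ_θ-semistable layers: μ^(1)=7; μ^(2)=-2; μ^(3)=-5

((0, 0, 4); (0, 4, 0); (4, 0, 0))


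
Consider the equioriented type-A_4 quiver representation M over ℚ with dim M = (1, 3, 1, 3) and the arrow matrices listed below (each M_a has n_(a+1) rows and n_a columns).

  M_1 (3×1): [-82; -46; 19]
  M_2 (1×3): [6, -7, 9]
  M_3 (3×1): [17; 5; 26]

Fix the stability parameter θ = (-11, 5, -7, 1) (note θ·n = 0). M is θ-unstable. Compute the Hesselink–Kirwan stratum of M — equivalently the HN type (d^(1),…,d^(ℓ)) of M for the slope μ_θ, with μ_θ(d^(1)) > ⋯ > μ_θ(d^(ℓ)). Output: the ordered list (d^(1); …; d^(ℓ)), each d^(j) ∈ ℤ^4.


Barcode: M ≅ I[1,4], I[2,2]^2, I[4,4]^2. HN layers by μ_θ (4 steps, strictly decreasing):
  μ^(1)=5; μ^(2)=1; μ^(3)=-1; μ^(4)=-11

((0, 2, 0, 0); (0, 0, 0, 3); (0, 1, 1, 0); (1, 0, 0, 0))


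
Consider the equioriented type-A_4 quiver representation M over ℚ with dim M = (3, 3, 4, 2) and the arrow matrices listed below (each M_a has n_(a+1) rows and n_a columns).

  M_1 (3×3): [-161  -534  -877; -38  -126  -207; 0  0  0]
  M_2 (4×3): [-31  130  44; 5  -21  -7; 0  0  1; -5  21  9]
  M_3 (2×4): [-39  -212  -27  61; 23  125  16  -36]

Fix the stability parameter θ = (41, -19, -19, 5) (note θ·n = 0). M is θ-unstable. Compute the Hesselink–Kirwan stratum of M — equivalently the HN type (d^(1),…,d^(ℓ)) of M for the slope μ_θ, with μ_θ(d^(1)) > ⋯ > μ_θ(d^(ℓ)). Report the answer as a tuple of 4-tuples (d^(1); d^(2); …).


Interval decomposition of M: I[1,1], I[1,3], I[1,4], I[2,4], I[3,3].
HN type (ℓ=4): μ^(1)=41; μ^(2)=5; μ^(3)=1; μ^(4)=-19

((1, 0, 0, 0); (0, 0, 0, 2); (2, 2, 2, 0); (0, 1, 2, 0))


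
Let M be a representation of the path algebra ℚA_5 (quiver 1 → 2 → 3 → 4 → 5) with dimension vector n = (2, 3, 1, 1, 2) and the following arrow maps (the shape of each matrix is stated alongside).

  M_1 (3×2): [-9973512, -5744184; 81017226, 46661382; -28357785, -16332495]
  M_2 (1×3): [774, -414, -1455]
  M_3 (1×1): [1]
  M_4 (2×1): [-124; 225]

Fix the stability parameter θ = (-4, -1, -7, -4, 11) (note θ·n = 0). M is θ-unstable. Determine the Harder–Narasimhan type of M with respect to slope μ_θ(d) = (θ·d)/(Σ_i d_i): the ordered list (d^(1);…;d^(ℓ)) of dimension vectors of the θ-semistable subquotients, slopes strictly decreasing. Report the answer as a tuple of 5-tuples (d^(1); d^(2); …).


Interval decomposition of M: I[1,1], I[1,5], I[2,2]^2, I[5,5].
HN type (ℓ=3): μ^(1)=11; μ^(2)=-1; μ^(3)=-4

((0, 0, 0, 0, 2); (0, 2, 0, 0, 0); (2, 1, 1, 1, 0))


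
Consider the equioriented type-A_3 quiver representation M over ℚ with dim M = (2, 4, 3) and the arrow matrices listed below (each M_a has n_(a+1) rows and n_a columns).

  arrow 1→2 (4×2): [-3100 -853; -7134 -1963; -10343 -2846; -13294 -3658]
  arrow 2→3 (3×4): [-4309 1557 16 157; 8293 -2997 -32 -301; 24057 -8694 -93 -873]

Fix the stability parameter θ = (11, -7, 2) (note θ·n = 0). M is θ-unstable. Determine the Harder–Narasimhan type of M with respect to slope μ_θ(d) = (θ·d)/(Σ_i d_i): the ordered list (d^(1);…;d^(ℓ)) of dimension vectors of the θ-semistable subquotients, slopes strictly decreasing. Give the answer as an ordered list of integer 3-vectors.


Interval decomposition of M: I[1,2], I[1,3], I[2,2], I[2,3], I[3,3].
HN type (ℓ=2): μ^(1)=2; μ^(2)=-7

((2, 2, 3); (0, 2, 0))


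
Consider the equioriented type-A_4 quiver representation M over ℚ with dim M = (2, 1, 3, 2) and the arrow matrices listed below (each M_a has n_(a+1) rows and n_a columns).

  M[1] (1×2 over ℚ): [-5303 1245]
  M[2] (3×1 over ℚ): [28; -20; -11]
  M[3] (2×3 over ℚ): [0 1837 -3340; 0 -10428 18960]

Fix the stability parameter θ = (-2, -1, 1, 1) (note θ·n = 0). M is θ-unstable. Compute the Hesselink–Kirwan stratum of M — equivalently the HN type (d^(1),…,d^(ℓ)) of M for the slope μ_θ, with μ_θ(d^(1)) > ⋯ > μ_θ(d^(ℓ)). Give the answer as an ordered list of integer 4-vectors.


Interval decomposition of M: I[1,1], I[1,3], I[3,3], I[3,4], I[4,4].
HN type (ℓ=3): μ^(1)=1; μ^(2)=-1; μ^(3)=-2

((0, 0, 3, 2); (0, 1, 0, 0); (2, 0, 0, 0))


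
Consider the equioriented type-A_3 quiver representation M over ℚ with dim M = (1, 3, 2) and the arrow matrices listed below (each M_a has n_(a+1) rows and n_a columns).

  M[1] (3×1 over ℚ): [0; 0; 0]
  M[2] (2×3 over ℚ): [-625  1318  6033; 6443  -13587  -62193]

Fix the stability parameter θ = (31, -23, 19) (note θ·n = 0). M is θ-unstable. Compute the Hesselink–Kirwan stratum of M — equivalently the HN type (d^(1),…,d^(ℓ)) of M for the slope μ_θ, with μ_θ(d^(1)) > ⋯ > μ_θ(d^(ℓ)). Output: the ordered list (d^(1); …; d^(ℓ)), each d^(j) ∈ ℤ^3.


Via rank(M_{q-1}∘⋯∘M_p): M ≅ I[1,1], I[2,2], I[2,3]^2.
μ_θ-semistable layers: μ^(1)=31; μ^(2)=19; μ^(3)=-23

((1, 0, 0); (0, 0, 2); (0, 3, 0))


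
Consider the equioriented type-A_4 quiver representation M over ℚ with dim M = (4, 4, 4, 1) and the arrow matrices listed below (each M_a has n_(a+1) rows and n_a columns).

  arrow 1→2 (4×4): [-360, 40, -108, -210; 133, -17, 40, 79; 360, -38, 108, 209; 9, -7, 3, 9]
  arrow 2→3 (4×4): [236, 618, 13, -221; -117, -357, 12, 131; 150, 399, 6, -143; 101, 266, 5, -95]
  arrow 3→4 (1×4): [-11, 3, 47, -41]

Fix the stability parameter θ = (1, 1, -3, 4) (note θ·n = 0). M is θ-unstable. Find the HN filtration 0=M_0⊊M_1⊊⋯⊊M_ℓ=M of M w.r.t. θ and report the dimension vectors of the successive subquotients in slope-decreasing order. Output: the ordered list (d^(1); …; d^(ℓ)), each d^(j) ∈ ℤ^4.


Via rank(M_{q-1}∘⋯∘M_p): M ≅ I[1,3]^3, I[1,4].
μ_θ-semistable layers: μ^(1)=4; μ^(2)=-1/3

((0, 0, 0, 1); (4, 4, 4, 0))


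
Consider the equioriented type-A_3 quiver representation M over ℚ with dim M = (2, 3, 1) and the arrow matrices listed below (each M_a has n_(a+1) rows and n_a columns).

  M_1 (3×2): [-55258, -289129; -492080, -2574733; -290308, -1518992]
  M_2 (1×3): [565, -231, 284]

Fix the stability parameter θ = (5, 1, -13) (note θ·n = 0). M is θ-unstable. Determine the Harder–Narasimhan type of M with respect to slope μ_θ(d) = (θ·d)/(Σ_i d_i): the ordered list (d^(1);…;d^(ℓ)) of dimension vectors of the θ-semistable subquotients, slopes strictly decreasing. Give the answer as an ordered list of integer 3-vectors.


Via rank(M_{q-1}∘⋯∘M_p): M ≅ I[1,2], I[1,3], I[2,2].
μ_θ-semistable layers: μ^(1)=3; μ^(2)=1; μ^(3)=-7/3

((1, 1, 0); (0, 1, 0); (1, 1, 1))


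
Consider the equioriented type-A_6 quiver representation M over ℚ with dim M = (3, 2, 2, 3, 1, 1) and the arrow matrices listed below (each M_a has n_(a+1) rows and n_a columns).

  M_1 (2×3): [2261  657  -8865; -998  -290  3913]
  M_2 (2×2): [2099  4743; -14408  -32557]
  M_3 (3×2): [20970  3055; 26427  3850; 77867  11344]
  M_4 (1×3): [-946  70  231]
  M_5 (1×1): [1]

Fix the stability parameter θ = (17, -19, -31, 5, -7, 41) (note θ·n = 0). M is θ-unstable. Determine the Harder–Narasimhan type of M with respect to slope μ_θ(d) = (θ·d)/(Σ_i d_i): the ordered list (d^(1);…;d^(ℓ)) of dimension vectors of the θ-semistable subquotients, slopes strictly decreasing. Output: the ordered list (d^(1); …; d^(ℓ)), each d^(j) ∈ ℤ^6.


Interval decomposition of M: I[1,1], I[1,4], I[1,6], I[4,4].
HN type (ℓ=5): μ^(1)=41; μ^(2)=17; μ^(3)=5; μ^(4)=-1; μ^(5)=-11

((0, 0, 0, 0, 0, 1); (1, 0, 0, 0, 0, 0); (0, 0, 0, 2, 0, 0); (0, 0, 0, 1, 1, 0); (2, 2, 2, 0, 0, 0))
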